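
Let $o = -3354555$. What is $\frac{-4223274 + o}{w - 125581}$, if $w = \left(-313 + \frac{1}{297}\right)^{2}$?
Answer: $\frac{668432718261}{2435812829} \approx 274.42$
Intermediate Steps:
$w = \frac{8641561600}{88209}$ ($w = \left(-313 + \frac{1}{297}\right)^{2} = \left(- \frac{92960}{297}\right)^{2} = \frac{8641561600}{88209} \approx 97967.0$)
$\frac{-4223274 + o}{w - 125581} = \frac{-4223274 - 3354555}{\frac{8641561600}{88209} - 125581} = - \frac{7577829}{- \frac{2435812829}{88209}} = \left(-7577829\right) \left(- \frac{88209}{2435812829}\right) = \frac{668432718261}{2435812829}$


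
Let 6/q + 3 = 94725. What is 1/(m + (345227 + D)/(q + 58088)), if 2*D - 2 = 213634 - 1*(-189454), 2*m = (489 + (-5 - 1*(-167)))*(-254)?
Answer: -917035257/75809092053425 ≈ -1.2097e-5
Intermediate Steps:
q = 1/15787 (q = 6/(-3 + 94725) = 6/94722 = 6*(1/94722) = 1/15787 ≈ 6.3343e-5)
m = -82677 (m = ((489 + (-5 - 1*(-167)))*(-254))/2 = ((489 + (-5 + 167))*(-254))/2 = ((489 + 162)*(-254))/2 = (651*(-254))/2 = (½)*(-165354) = -82677)
D = 201545 (D = 1 + (213634 - 1*(-189454))/2 = 1 + (213634 + 189454)/2 = 1 + (½)*403088 = 1 + 201544 = 201545)
1/(m + (345227 + D)/(q + 58088)) = 1/(-82677 + (345227 + 201545)/(1/15787 + 58088)) = 1/(-82677 + 546772/(917035257/15787)) = 1/(-82677 + 546772*(15787/917035257)) = 1/(-82677 + 8631889564/917035257) = 1/(-75809092053425/917035257) = -917035257/75809092053425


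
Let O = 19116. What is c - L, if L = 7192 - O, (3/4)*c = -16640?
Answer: -30788/3 ≈ -10263.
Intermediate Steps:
c = -66560/3 (c = (4/3)*(-16640) = -66560/3 ≈ -22187.)
L = -11924 (L = 7192 - 1*19116 = 7192 - 19116 = -11924)
c - L = -66560/3 - 1*(-11924) = -66560/3 + 11924 = -30788/3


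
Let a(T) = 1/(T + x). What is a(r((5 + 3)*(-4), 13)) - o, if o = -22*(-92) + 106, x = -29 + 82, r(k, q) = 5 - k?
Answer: -191699/90 ≈ -2130.0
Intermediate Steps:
x = 53
o = 2130 (o = 2024 + 106 = 2130)
a(T) = 1/(53 + T) (a(T) = 1/(T + 53) = 1/(53 + T))
a(r((5 + 3)*(-4), 13)) - o = 1/(53 + (5 - (5 + 3)*(-4))) - 1*2130 = 1/(53 + (5 - 8*(-4))) - 2130 = 1/(53 + (5 - 1*(-32))) - 2130 = 1/(53 + (5 + 32)) - 2130 = 1/(53 + 37) - 2130 = 1/90 - 2130 = -191699/90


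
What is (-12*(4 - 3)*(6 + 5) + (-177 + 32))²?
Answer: 76729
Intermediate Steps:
(-12*(4 - 3)*(6 + 5) + (-177 + 32))² = (-12*11 - 145)² = (-132 - 145)² = (-277)² = 76729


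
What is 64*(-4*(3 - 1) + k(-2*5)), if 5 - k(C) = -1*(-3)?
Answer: -384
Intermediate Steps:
k(C) = 2 (k(C) = 5 - (-1)*(-3) = 5 - 1*3 = 5 - 3 = 2)
64*(-4*(3 - 1) + k(-2*5)) = 64*(-4*(3 - 1) + 2) = 64*(-4*2 + 2) = 64*(-8 + 2) = 64*(-6) = -384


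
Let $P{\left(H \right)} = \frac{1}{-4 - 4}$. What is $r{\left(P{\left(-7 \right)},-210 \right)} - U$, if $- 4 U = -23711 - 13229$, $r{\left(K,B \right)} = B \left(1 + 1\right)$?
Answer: $-9655$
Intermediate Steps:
$P{\left(H \right)} = - \frac{1}{8}$ ($P{\left(H \right)} = \frac{1}{-8} = - \frac{1}{8}$)
$r{\left(K,B \right)} = 2 B$ ($r{\left(K,B \right)} = B 2 = 2 B$)
$U = 9235$ ($U = - \frac{-23711 - 13229}{4} = \left(- \frac{1}{4}\right) \left(-36940\right) = 9235$)
$r{\left(P{\left(-7 \right)},-210 \right)} - U = 2 \left(-210\right) - 9235 = -420 - 9235 = -9655$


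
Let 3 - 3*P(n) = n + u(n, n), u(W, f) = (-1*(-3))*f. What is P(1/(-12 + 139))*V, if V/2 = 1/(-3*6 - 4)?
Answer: -377/4191 ≈ -0.089955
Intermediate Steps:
u(W, f) = 3*f
P(n) = 1 - 4*n/3 (P(n) = 1 - (n + 3*n)/3 = 1 - 4*n/3)
V = -1/11 (V = 2/(-3*6 - 4) = 2/(-18 - 4) = 2/(-22) = 2*(-1/22) = -1/11 ≈ -0.090909)
P(1/(-12 + 139))*V = (1 - 4/(3*(-12 + 139)))*(-1/11) = (1 - 4/3/127)*(-1/11) = (1 - 4/3*1/127)*(-1/11) = (1 - 4/381)*(-1/11) = (377/381)*(-1/11) = -377/4191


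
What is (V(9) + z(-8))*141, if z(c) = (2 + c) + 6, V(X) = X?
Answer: 1269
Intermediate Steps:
z(c) = 8 + c
(V(9) + z(-8))*141 = (9 + (8 - 8))*141 = (9 + 0)*141 = 9*141 = 1269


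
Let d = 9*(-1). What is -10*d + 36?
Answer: 126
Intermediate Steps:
d = -9
-10*d + 36 = -10*(-9) + 36 = 90 + 36 = 126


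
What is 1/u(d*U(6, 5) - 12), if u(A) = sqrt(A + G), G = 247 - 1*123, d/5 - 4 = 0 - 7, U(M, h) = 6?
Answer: sqrt(22)/22 ≈ 0.21320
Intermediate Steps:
d = -15 (d = 20 + 5*(0 - 7) = 20 + 5*(-7) = 20 - 35 = -15)
G = 124 (G = 247 - 123 = 124)
u(A) = sqrt(124 + A) (u(A) = sqrt(A + 124) = sqrt(124 + A))
1/u(d*U(6, 5) - 12) = 1/(sqrt(124 + (-15*6 - 12))) = 1/(sqrt(124 + (-90 - 12))) = 1/(sqrt(124 - 102)) = 1/(sqrt(22)) = sqrt(22)/22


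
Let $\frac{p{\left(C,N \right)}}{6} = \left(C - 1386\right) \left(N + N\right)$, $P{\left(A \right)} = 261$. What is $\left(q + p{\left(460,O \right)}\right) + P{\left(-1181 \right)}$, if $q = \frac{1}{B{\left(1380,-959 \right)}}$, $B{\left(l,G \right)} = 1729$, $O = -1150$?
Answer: $\frac{22094996470}{1729} \approx 1.2779 \cdot 10^{7}$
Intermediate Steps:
$p{\left(C,N \right)} = 12 N \left(-1386 + C\right)$ ($p{\left(C,N \right)} = 6 \left(C - 1386\right) \left(N + N\right) = 6 \left(-1386 + C\right) 2 N = 6 \cdot 2 N \left(-1386 + C\right) = 12 N \left(-1386 + C\right)$)
$q = \frac{1}{1729} \approx 0.00057837$
$\left(q + p{\left(460,O \right)}\right) + P{\left(-1181 \right)} = \left(\frac{1}{1729} + 12 \left(-1150\right) \left(-1386 + 460\right)\right) + 261 = \left(\frac{1}{1729} + 12 \left(-1150\right) \left(-926\right)\right) + 261 = \left(\frac{1}{1729} + 12778800\right) + 261 = \frac{22094545201}{1729} + 261 = \frac{22094996470}{1729}$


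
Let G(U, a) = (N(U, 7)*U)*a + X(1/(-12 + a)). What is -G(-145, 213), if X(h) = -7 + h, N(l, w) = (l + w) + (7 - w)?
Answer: -856686724/201 ≈ -4.2621e+6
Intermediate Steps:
N(l, w) = 7 + l
G(U, a) = -7 + 1/(-12 + a) + U*a*(7 + U) (G(U, a) = ((7 + U)*U)*a + (-7 + 1/(-12 + a)) = (U*(7 + U))*a + (-7 + 1/(-12 + a)) = U*a*(7 + U) + (-7 + 1/(-12 + a)) = -7 + 1/(-12 + a) + U*a*(7 + U))
-G(-145, 213) = -(1 + (-12 + 213)*(-7 - 145*213*(7 - 145)))/(-12 + 213) = -(1 + 201*(-7 - 145*213*(-138)))/201 = -(1 + 201*(-7 + 4262130))/201 = -(1 + 201*4262123)/201 = -(1 + 856686723)/201 = -856686724/201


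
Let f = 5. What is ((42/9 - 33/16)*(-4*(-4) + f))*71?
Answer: 62125/16 ≈ 3882.8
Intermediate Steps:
((42/9 - 33/16)*(-4*(-4) + f))*71 = ((42/9 - 33/16)*(-4*(-4) + 5))*71 = ((42*(⅑) - 33*1/16)*(16 + 5))*71 = ((14/3 - 33/16)*21)*71 = ((125/48)*21)*71 = (875/16)*71 = 62125/16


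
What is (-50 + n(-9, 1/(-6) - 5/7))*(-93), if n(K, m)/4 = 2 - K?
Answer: 558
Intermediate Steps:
n(K, m) = 8 - 4*K (n(K, m) = 4*(2 - K) = 8 - 4*K)
(-50 + n(-9, 1/(-6) - 5/7))*(-93) = (-50 + (8 - 4*(-9)))*(-93) = (-50 + (8 + 36))*(-93) = (-50 + 44)*(-93) = -6*(-93) = 558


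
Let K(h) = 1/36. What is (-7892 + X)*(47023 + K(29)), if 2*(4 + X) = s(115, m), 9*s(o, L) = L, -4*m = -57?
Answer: -320765703065/864 ≈ -3.7126e+8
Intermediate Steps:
m = 57/4 (m = -¼*(-57) = 57/4 ≈ 14.250)
s(o, L) = L/9
K(h) = 1/36
X = -77/24 (X = -4 + ((⅑)*(57/4))/2 = -4 + (½)*(19/12) = -4 + 19/24 = -77/24 ≈ -3.2083)
(-7892 + X)*(47023 + K(29)) = (-7892 - 77/24)*(47023 + 1/36) = -189485/24*1692829/36 = -320765703065/864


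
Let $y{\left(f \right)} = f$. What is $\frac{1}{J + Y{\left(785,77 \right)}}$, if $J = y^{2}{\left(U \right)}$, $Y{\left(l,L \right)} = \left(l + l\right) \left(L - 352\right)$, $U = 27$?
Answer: $- \frac{1}{431021} \approx -2.3201 \cdot 10^{-6}$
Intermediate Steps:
$Y{\left(l,L \right)} = 2 l \left(-352 + L\right)$
$J = 729$ ($J = 27^{2} = 729$)
$\frac{1}{J + Y{\left(785,77 \right)}} = \frac{1}{729 + 2 \cdot 785 \left(-352 + 77\right)} = \frac{1}{729 + 2 \cdot 785 \left(-275\right)} = \frac{1}{729 - 431750} = \frac{1}{-431021} = - \frac{1}{431021}$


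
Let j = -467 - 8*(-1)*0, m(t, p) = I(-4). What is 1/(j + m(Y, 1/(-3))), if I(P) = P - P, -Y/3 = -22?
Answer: -1/467 ≈ -0.0021413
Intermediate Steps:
Y = 66 (Y = -3*(-22) = 66)
I(P) = 0
m(t, p) = 0
j = -467 (j = -467 - (-8)*0 = -467 - 1*0 = -467 + 0 = -467)
1/(j + m(Y, 1/(-3))) = 1/(-467 + 0) = 1/(-467) = -1/467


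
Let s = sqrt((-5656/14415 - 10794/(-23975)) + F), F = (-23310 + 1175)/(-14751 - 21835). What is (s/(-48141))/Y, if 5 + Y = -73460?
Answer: sqrt(3600812635866216606)/8242976094677928450 ≈ 2.3021e-10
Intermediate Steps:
Y = -73465 (Y = -5 - 73460 = -73465)
F = 22135/36586 (F = -22135/(-36586) = -22135*(-1/36586) = 22135/36586 ≈ 0.60501)
s = sqrt(3600812635866216606)/2330711130 (s = sqrt((-5656/14415 - 10794/(-23975)) + 22135/36586) = sqrt((-5656*1/14415 - 10794*(-1/23975)) + 22135/36586) = sqrt((-5656/14415 + 1542/3425) + 22135/36586) = sqrt(571226/9874275 + 22135/36586) = sqrt(239465951561/361260225150) = sqrt(3600812635866216606)/2330711130 ≈ 0.81416)
(s/(-48141))/Y = ((sqrt(3600812635866216606)/2330711130)/(-48141))/(-73465) = ((sqrt(3600812635866216606)/2330711130)*(-1/48141))*(-1/73465) = -sqrt(3600812635866216606)/112202764509330*(-1/73465) = sqrt(3600812635866216606)/8242976094677928450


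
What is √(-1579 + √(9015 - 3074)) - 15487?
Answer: -15487 + I*√(1579 - √5941) ≈ -15487.0 + 38.755*I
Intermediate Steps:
√(-1579 + √(9015 - 3074)) - 15487 = √(-1579 + √5941) - 15487 = -15487 + √(-1579 + √5941)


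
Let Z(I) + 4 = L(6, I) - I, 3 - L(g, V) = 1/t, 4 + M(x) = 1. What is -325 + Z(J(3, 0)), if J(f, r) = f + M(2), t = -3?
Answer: -977/3 ≈ -325.67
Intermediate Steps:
M(x) = -3 (M(x) = -4 + 1 = -3)
L(g, V) = 10/3 (L(g, V) = 3 - 1/(-3) = 3 - 1*(-⅓) = 3 + ⅓ = 10/3)
J(f, r) = -3 + f (J(f, r) = f - 3 = -3 + f)
Z(I) = -⅔ - I (Z(I) = -4 + (10/3 - I) = -⅔ - I)
-325 + Z(J(3, 0)) = -325 + (-⅔ - (-3 + 3)) = -325 + (-⅔ - 1*0) = -325 + (-⅔ + 0) = -325 - ⅔ = -977/3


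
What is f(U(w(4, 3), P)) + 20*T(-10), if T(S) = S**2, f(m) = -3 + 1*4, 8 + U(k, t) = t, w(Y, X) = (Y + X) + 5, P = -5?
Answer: 2001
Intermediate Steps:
w(Y, X) = 5 + X + Y (w(Y, X) = (X + Y) + 5 = 5 + X + Y)
U(k, t) = -8 + t
f(m) = 1 (f(m) = -3 + 4 = 1)
f(U(w(4, 3), P)) + 20*T(-10) = 1 + 20*(-10)**2 = 1 + 20*100 = 1 + 2000 = 2001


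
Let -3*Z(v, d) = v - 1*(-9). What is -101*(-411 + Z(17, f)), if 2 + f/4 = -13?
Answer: 127159/3 ≈ 42386.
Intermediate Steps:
f = -60 (f = -8 + 4*(-13) = -8 - 52 = -60)
Z(v, d) = -3 - v/3 (Z(v, d) = -(v - 1*(-9))/3 = -(v + 9)/3 = -(9 + v)/3 = -3 - v/3)
-101*(-411 + Z(17, f)) = -101*(-411 + (-3 - 1/3*17)) = -101*(-411 + (-3 - 17/3)) = -101*(-411 - 26/3) = -101*(-1259/3) = 127159/3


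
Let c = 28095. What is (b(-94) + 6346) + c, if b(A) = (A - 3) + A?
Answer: 34250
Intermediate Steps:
b(A) = -3 + 2*A (b(A) = (-3 + A) + A = -3 + 2*A)
(b(-94) + 6346) + c = ((-3 + 2*(-94)) + 6346) + 28095 = ((-3 - 188) + 6346) + 28095 = (-191 + 6346) + 28095 = 6155 + 28095 = 34250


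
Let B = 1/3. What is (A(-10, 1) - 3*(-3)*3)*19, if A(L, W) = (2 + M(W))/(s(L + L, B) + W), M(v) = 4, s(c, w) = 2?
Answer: 551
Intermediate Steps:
B = ⅓ (B = 1*(⅓) = ⅓ ≈ 0.33333)
A(L, W) = 6/(2 + W) (A(L, W) = (2 + 4)/(2 + W) = 6/(2 + W))
(A(-10, 1) - 3*(-3)*3)*19 = (6/(2 + 1) - 3*(-3)*3)*19 = (6/3 + 9*3)*19 = (6*(⅓) + 27)*19 = (2 + 27)*19 = 29*19 = 551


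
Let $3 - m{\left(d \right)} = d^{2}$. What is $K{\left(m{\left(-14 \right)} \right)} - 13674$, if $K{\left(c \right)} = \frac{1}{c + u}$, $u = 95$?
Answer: $- \frac{1340053}{98} \approx -13674.0$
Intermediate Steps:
$m{\left(d \right)} = 3 - d^{2}$
$K{\left(c \right)} = \frac{1}{95 + c}$ ($K{\left(c \right)} = \frac{1}{c + 95} = \frac{1}{95 + c}$)
$K{\left(m{\left(-14 \right)} \right)} - 13674 = \frac{1}{95 + \left(3 - \left(-14\right)^{2}\right)} - 13674 = \frac{1}{95 + \left(3 - 196\right)} - 13674 = \frac{1}{95 - 193} - 13674 = \frac{1}{-98} - 13674 = - \frac{1}{98} - 13674 = - \frac{1340053}{98}$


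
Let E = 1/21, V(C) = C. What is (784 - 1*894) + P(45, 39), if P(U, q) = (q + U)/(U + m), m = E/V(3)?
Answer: -76667/709 ≈ -108.13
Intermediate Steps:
E = 1/21 ≈ 0.047619
m = 1/63 (m = (1/21)/3 = (1/21)*(⅓) = 1/63 ≈ 0.015873)
P(U, q) = (U + q)/(1/63 + U) (P(U, q) = (q + U)/(U + 1/63) = (U + q)/(1/63 + U))
(784 - 1*894) + P(45, 39) = (784 - 1*894) + 63*(45 + 39)/(1 + 63*45) = (784 - 894) + 63*84/(1 + 2835) = -110 + 63*84/2836 = -110 + 63*(1/2836)*84 = -110 + 1323/709 = -76667/709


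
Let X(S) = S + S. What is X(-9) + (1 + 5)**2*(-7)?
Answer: -270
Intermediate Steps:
X(S) = 2*S
X(-9) + (1 + 5)**2*(-7) = 2*(-9) + (1 + 5)**2*(-7) = -18 + 6**2*(-7) = -18 + 36*(-7) = -18 - 252 = -270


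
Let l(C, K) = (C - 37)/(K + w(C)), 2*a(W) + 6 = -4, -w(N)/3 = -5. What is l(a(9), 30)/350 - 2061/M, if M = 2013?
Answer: -258296/251625 ≈ -1.0265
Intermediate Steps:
w(N) = 15 (w(N) = -3*(-5) = 15)
a(W) = -5 (a(W) = -3 + (1/2)*(-4) = -3 - 2 = -5)
l(C, K) = (-37 + C)/(15 + K) (l(C, K) = (C - 37)/(K + 15) = (-37 + C)/(15 + K))
l(a(9), 30)/350 - 2061/M = ((-37 - 5)/(15 + 30))/350 - 2061/2013 = (-42/45)*(1/350) - 2061*1/2013 = ((1/45)*(-42))*(1/350) - 687/671 = -14/15*1/350 - 687/671 = -1/375 - 687/671 = -258296/251625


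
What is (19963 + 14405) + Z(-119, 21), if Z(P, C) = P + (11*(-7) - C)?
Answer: 34151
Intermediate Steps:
Z(P, C) = -77 + P - C (Z(P, C) = P + (-77 - C) = -77 + P - C)
(19963 + 14405) + Z(-119, 21) = (19963 + 14405) + (-77 - 119 - 1*21) = 34368 + (-77 - 119 - 21) = 34368 - 217 = 34151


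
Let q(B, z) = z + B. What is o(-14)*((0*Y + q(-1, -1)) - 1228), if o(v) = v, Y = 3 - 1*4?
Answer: 17220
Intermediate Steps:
Y = -1 (Y = 3 - 4 = -1)
q(B, z) = B + z
o(-14)*((0*Y + q(-1, -1)) - 1228) = -14*((0*(-1) + (-1 - 1)) - 1228) = -14*((0 - 2) - 1228) = -14*(-2 - 1228) = -14*(-1230) = 17220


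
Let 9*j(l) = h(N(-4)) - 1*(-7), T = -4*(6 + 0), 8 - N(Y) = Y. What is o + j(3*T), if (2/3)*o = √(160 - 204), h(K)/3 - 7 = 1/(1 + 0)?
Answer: 31/9 + 3*I*√11 ≈ 3.4444 + 9.9499*I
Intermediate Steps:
N(Y) = 8 - Y
T = -24 (T = -4*6 = -24)
h(K) = 24 (h(K) = 21 + 3/(1 + 0) = 21 + 3/1 = 21 + 3*1 = 21 + 3 = 24)
j(l) = 31/9 (j(l) = (24 - 1*(-7))/9 = (24 + 7)/9 = (⅑)*31 = 31/9)
o = 3*I*√11 (o = 3*√(160 - 204)/2 = 3*√(-44)/2 = 3*(2*I*√11)/2 = 3*I*√11 ≈ 9.9499*I)
o + j(3*T) = 3*I*√11 + 31/9 = 31/9 + 3*I*√11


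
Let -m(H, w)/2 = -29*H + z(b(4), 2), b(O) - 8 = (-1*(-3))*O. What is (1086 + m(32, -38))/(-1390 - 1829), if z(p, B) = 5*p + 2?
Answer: -74/87 ≈ -0.85057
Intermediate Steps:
b(O) = 8 + 3*O (b(O) = 8 + (-1*(-3))*O = 8 + 3*O)
z(p, B) = 2 + 5*p
m(H, w) = -204 + 58*H (m(H, w) = -2*(-29*H + (2 + 5*(8 + 3*4))) = -2*(-29*H + (2 + 5*(8 + 12))) = -2*(-29*H + (2 + 5*20)) = -2*(-29*H + (2 + 100)) = -2*(-29*H + 102) = -2*(102 - 29*H) = -204 + 58*H)
(1086 + m(32, -38))/(-1390 - 1829) = (1086 + (-204 + 58*32))/(-1390 - 1829) = (1086 + (-204 + 1856))/(-3219) = (1086 + 1652)*(-1/3219) = 2738*(-1/3219) = -74/87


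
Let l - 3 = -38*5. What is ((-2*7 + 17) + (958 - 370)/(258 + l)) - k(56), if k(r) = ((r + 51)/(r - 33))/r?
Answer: 1024091/91448 ≈ 11.199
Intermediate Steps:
l = -187 (l = 3 - 38*5 = 3 - 190 = -187)
k(r) = (51 + r)/(r*(-33 + r)) (k(r) = ((51 + r)/(-33 + r))/r = (51 + r)/(r*(-33 + r)))
((-2*7 + 17) + (958 - 370)/(258 + l)) - k(56) = ((-2*7 + 17) + (958 - 370)/(258 - 187)) - (51 + 56)/(56*(-33 + 56)) = ((-14 + 17) + 588/71) - 107/(56*23) = (3 + 588*(1/71)) - 107/(56*23) = (3 + 588/71) - 1*107/1288 = 801/71 - 107/1288 = 1024091/91448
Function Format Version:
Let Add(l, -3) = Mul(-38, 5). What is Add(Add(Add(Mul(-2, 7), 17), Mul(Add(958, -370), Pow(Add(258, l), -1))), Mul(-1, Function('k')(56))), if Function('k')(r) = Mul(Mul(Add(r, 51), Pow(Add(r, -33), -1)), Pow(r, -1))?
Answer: Rational(1024091, 91448) ≈ 11.199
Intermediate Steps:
l = -187 (l = Add(3, Mul(-38, 5)) = Add(3, -190) = -187)
Function('k')(r) = Mul(Pow(r, -1), Pow(Add(-33, r), -1), Add(51, r)) (Function('k')(r) = Mul(Mul(Add(51, r), Pow(Add(-33, r), -1)), Pow(r, -1)) = Mul(Mul(Pow(Add(-33, r), -1), Add(51, r)), Pow(r, -1)) = Mul(Pow(r, -1), Pow(Add(-33, r), -1), Add(51, r)))
Add(Add(Add(Mul(-2, 7), 17), Mul(Add(958, -370), Pow(Add(258, l), -1))), Mul(-1, Function('k')(56))) = Add(Add(Add(Mul(-2, 7), 17), Mul(Add(958, -370), Pow(Add(258, -187), -1))), Mul(-1, Mul(Pow(56, -1), Pow(Add(-33, 56), -1), Add(51, 56)))) = Add(Add(Add(-14, 17), Mul(588, Pow(71, -1))), Mul(-1, Mul(Rational(1, 56), Pow(23, -1), 107))) = Add(Add(3, Mul(588, Rational(1, 71))), Mul(-1, Mul(Rational(1, 56), Rational(1, 23), 107))) = Add(Add(3, Rational(588, 71)), Mul(-1, Rational(107, 1288))) = Add(Rational(801, 71), Rational(-107, 1288)) = Rational(1024091, 91448)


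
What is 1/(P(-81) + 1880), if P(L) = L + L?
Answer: 1/1718 ≈ 0.00058207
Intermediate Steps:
P(L) = 2*L
1/(P(-81) + 1880) = 1/(2*(-81) + 1880) = 1/(-162 + 1880) = 1/1718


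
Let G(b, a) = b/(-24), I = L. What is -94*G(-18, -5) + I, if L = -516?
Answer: -1173/2 ≈ -586.50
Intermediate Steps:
I = -516
G(b, a) = -b/24 (G(b, a) = b*(-1/24) = -b/24)
-94*G(-18, -5) + I = -(-47)*(-18)/12 - 516 = -94*3/4 - 516 = -141/2 - 516 = -1173/2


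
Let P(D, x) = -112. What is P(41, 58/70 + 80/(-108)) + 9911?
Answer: 9799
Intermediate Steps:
P(41, 58/70 + 80/(-108)) + 9911 = -112 + 9911 = 9799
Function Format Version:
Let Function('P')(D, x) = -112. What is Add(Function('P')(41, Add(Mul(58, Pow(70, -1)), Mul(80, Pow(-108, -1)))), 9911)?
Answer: 9799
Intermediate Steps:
Add(Function('P')(41, Add(Mul(58, Pow(70, -1)), Mul(80, Pow(-108, -1)))), 9911) = Add(-112, 9911) = 9799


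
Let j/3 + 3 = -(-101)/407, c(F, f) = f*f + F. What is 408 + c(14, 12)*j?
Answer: -364824/407 ≈ -896.37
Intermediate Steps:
c(F, f) = F + f**2 (c(F, f) = f**2 + F = F + f**2)
j = -3360/407 (j = -9 + 3*(-(-101)/407) = -9 + 3*(-1*(-101/407)) = -9 + 3*(101/407) = -9 + 303/407 = -3360/407 ≈ -8.2555)
408 + c(14, 12)*j = 408 + (14 + 12**2)*(-3360/407) = 408 + (14 + 144)*(-3360/407) = 408 + 158*(-3360/407) = 408 - 530880/407 = -364824/407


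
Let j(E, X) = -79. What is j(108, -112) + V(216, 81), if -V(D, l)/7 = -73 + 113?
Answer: -359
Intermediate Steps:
V(D, l) = -280 (V(D, l) = -7*(-73 + 113) = -7*40 = -280)
j(108, -112) + V(216, 81) = -79 - 280 = -359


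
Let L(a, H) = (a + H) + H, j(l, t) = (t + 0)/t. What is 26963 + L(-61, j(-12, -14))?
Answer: 26904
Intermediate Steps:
j(l, t) = 1 (j(l, t) = t/t = 1)
L(a, H) = a + 2*H (L(a, H) = (H + a) + H = a + 2*H)
26963 + L(-61, j(-12, -14)) = 26963 + (-61 + 2*1) = 26963 + (-61 + 2) = 26963 - 59 = 26904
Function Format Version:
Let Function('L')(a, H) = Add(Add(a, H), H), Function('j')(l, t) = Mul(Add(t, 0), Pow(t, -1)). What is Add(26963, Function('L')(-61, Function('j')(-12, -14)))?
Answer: 26904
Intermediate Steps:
Function('j')(l, t) = 1 (Function('j')(l, t) = Mul(t, Pow(t, -1)) = 1)
Function('L')(a, H) = Add(a, Mul(2, H)) (Function('L')(a, H) = Add(Add(H, a), H) = Add(a, Mul(2, H)))
Add(26963, Function('L')(-61, Function('j')(-12, -14))) = Add(26963, Add(-61, Mul(2, 1))) = Add(26963, Add(-61, 2)) = Add(26963, -59) = 26904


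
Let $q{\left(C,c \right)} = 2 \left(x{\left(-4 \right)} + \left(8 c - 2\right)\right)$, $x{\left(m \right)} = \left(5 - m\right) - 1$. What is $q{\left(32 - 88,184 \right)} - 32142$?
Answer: $-29186$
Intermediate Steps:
$x{\left(m \right)} = 4 - m$ ($x{\left(m \right)} = \left(5 - m\right) - 1 = 4 - m$)
$q{\left(C,c \right)} = 12 + 16 c$ ($q{\left(C,c \right)} = 2 \left(\left(4 - -4\right) + \left(8 c - 2\right)\right) = 2 \left(\left(4 + 4\right) + \left(-2 + 8 c\right)\right) = 2 \left(8 + \left(-2 + 8 c\right)\right) = 2 \left(6 + 8 c\right) = 12 + 16 c$)
$q{\left(32 - 88,184 \right)} - 32142 = \left(12 + 16 \cdot 184\right) - 32142 = \left(12 + 2944\right) - 32142 = 2956 - 32142 = -29186$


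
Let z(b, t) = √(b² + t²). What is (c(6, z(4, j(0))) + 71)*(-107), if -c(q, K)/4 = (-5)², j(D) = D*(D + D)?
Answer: 3103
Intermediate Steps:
j(D) = 2*D² (j(D) = D*(2*D) = 2*D²)
c(q, K) = -100 (c(q, K) = -4*(-5)² = -4*25 = -100)
(c(6, z(4, j(0))) + 71)*(-107) = (-100 + 71)*(-107) = -29*(-107) = 3103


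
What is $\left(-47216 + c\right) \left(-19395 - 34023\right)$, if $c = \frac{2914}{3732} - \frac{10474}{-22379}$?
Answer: $\frac{17553607940771911}{6959869} \approx 2.5221 \cdot 10^{9}$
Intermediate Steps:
$c = \frac{52150687}{41759214}$ ($c = 2914 \cdot \frac{1}{3732} - - \frac{10474}{22379} = \frac{1457}{1866} + \frac{10474}{22379} = \frac{52150687}{41759214} \approx 1.2488$)
$\left(-47216 + c\right) \left(-19395 - 34023\right) = \left(-47216 + \frac{52150687}{41759214}\right) \left(-19395 - 34023\right) = \left(- \frac{1971650897537}{41759214}\right) \left(-53418\right) = \frac{17553607940771911}{6959869}$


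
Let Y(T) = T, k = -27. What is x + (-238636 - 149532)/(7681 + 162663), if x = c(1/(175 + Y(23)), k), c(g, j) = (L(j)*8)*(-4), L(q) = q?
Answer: 18348631/21293 ≈ 861.72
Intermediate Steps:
c(g, j) = -32*j (c(g, j) = (j*8)*(-4) = (8*j)*(-4) = -32*j)
x = 864 (x = -32*(-27) = 864)
x + (-238636 - 149532)/(7681 + 162663) = 864 + (-238636 - 149532)/(7681 + 162663) = 864 - 388168/170344 = 864 - 388168*1/170344 = 864 - 48521/21293 = 18348631/21293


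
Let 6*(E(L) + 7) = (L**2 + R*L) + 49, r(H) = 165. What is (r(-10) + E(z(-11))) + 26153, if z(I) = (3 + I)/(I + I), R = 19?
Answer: 19108567/726 ≈ 26320.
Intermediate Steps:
z(I) = (3 + I)/(2*I) (z(I) = (3 + I)/((2*I)) = (3 + I)*(1/(2*I)) = (3 + I)/(2*I))
E(L) = 7/6 + L**2/6 + 19*L/6 (E(L) = -7 + ((L**2 + 19*L) + 49)/6 = -7 + (49 + L**2 + 19*L)/6 = -7 + (49/6 + L**2/6 + 19*L/6) = 7/6 + L**2/6 + 19*L/6)
(r(-10) + E(z(-11))) + 26153 = (165 + (7/6 + ((1/2)*(3 - 11)/(-11))**2/6 + 19*((1/2)*(3 - 11)/(-11))/6)) + 26153 = (165 + (7/6 + ((1/2)*(-1/11)*(-8))**2/6 + 19*((1/2)*(-1/11)*(-8))/6)) + 26153 = (165 + (7/6 + (4/11)**2/6 + (19/6)*(4/11))) + 26153 = (165 + (7/6 + (1/6)*(16/121) + 38/33)) + 26153 = (165 + (7/6 + 8/363 + 38/33)) + 26153 = (165 + 1699/726) + 26153 = 121489/726 + 26153 = 19108567/726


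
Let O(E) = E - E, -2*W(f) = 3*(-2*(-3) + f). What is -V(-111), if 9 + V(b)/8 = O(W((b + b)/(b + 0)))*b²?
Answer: 72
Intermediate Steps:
W(f) = -9 - 3*f/2 (W(f) = -3*(-2*(-3) + f)/2 = -3*(6 + f)/2 = -(18 + 3*f)/2 = -9 - 3*f/2)
O(E) = 0
V(b) = -72 (V(b) = -72 + 8*(0*b²) = -72 + 8*0 = -72 + 0 = -72)
-V(-111) = -1*(-72) = 72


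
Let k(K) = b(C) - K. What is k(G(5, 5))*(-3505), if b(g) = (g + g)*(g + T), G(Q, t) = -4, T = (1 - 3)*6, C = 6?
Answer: 238340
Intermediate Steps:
T = -12 (T = -2*6 = -12)
b(g) = 2*g*(-12 + g) (b(g) = (g + g)*(g - 12) = (2*g)*(-12 + g) = 2*g*(-12 + g))
k(K) = -72 - K (k(K) = 2*6*(-12 + 6) - K = 2*6*(-6) - K = -72 - K)
k(G(5, 5))*(-3505) = (-72 - 1*(-4))*(-3505) = (-72 + 4)*(-3505) = -68*(-3505) = 238340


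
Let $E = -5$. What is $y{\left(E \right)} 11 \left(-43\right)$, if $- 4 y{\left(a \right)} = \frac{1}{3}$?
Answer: $\frac{473}{12} \approx 39.417$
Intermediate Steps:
$y{\left(a \right)} = - \frac{1}{12}$ ($y{\left(a \right)} = - \frac{1}{4 \cdot 3} = \left(- \frac{1}{4}\right) \frac{1}{3} = - \frac{1}{12}$)
$y{\left(E \right)} 11 \left(-43\right) = \left(- \frac{1}{12}\right) 11 \left(-43\right) = \left(- \frac{11}{12}\right) \left(-43\right) = \frac{473}{12}$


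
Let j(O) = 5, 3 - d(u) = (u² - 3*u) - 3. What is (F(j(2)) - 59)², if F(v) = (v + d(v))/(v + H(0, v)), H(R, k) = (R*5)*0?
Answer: 86436/25 ≈ 3457.4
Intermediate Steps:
H(R, k) = 0 (H(R, k) = (5*R)*0 = 0)
d(u) = 6 - u² + 3*u (d(u) = 3 - ((u² - 3*u) - 3) = 3 - (-3 + u² - 3*u) = 3 + (3 - u² + 3*u) = 6 - u² + 3*u)
F(v) = (6 - v² + 4*v)/v (F(v) = (v + (6 - v² + 3*v))/(v + 0) = (6 - v² + 4*v)/v)
(F(j(2)) - 59)² = ((4 - 1*5 + 6/5) - 59)² = ((4 - 5 + 6*(⅕)) - 59)² = ((4 - 5 + 6/5) - 59)² = (⅕ - 59)² = (-294/5)² = 86436/25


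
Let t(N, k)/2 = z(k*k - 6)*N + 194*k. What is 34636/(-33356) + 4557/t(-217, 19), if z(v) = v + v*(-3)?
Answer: -2694017585/2631054568 ≈ -1.0239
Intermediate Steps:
z(v) = -2*v (z(v) = v - 3*v = -2*v)
t(N, k) = 388*k + 2*N*(12 - 2*k**2) (t(N, k) = 2*((-2*(k*k - 6))*N + 194*k) = 2*((-2*(k**2 - 6))*N + 194*k) = 2*((-2*(-6 + k**2))*N + 194*k) = 2*((12 - 2*k**2)*N + 194*k) = 2*(N*(12 - 2*k**2) + 194*k) = 2*(194*k + N*(12 - 2*k**2)) = 388*k + 2*N*(12 - 2*k**2))
34636/(-33356) + 4557/t(-217, 19) = 34636/(-33356) + 4557/(388*19 + 4*(-217)*(6 - 1*19**2)) = 34636*(-1/33356) + 4557/(7372 + 4*(-217)*(6 - 1*361)) = -8659/8339 + 4557/(7372 + 4*(-217)*(6 - 361)) = -8659/8339 + 4557/(7372 + 4*(-217)*(-355)) = -8659/8339 + 4557/(7372 + 308140) = -8659/8339 + 4557/315512 = -2694017585/2631054568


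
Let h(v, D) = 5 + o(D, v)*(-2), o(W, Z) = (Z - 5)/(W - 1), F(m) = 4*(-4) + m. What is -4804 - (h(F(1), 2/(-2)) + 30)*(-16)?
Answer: -4564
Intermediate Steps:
F(m) = -16 + m
o(W, Z) = (-5 + Z)/(-1 + W)
h(v, D) = 5 - 2*(-5 + v)/(-1 + D) (h(v, D) = 5 + ((-5 + v)/(-1 + D))*(-2) = 5 - 2*(-5 + v)/(-1 + D))
-4804 - (h(F(1), 2/(-2)) + 30)*(-16) = -4804 - ((5 - 2*(-16 + 1) + 5*(2/(-2)))/(-1 + 2/(-2)) + 30)*(-16) = -4804 - ((5 - 2*(-15) + 5*(2*(-½)))/(-1 + 2*(-½)) + 30)*(-16) = -4804 - ((5 + 30 + 5*(-1))/(-1 - 1) + 30)*(-16) = -4804 - ((5 + 30 - 5)/(-2) + 30)*(-16) = -4804 - (-½*30 + 30)*(-16) = -4804 - (-15 + 30)*(-16) = -4804 - 15*(-16) = -4804 - 1*(-240) = -4804 + 240 = -4564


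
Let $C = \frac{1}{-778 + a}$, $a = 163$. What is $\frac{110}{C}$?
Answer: $-67650$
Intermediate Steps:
$C = - \frac{1}{615}$ ($C = \frac{1}{-778 + 163} = \frac{1}{-615} = - \frac{1}{615} \approx -0.001626$)
$\frac{110}{C} = \frac{110}{- \frac{1}{615}} = 110 \left(-615\right) = -67650$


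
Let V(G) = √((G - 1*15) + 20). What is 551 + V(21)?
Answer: 551 + √26 ≈ 556.10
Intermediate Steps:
V(G) = √(5 + G) (V(G) = √((G - 15) + 20) = √((-15 + G) + 20) = √(5 + G))
551 + V(21) = 551 + √(5 + 21) = 551 + √26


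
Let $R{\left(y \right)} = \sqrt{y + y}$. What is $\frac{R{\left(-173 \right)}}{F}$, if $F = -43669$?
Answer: $- \frac{i \sqrt{346}}{43669} \approx - 0.00042596 i$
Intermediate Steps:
$R{\left(y \right)} = \sqrt{2} \sqrt{y}$ ($R{\left(y \right)} = \sqrt{2 y} = \sqrt{2} \sqrt{y}$)
$\frac{R{\left(-173 \right)}}{F} = \frac{\sqrt{2} \sqrt{-173}}{-43669} = \sqrt{2} i \sqrt{173} \left(- \frac{1}{43669}\right) = i \sqrt{346} \left(- \frac{1}{43669}\right) = - \frac{i \sqrt{346}}{43669}$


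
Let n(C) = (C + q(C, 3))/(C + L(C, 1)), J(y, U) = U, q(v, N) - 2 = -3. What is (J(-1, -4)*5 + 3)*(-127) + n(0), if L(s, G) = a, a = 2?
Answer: 4317/2 ≈ 2158.5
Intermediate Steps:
q(v, N) = -1 (q(v, N) = 2 - 3 = -1)
L(s, G) = 2
n(C) = (-1 + C)/(2 + C) (n(C) = (C - 1)/(C + 2) = (-1 + C)/(2 + C))
(J(-1, -4)*5 + 3)*(-127) + n(0) = (-4*5 + 3)*(-127) + (-1 + 0)/(2 + 0) = (-20 + 3)*(-127) - 1/2 = -17*(-127) + (½)*(-1) = 2159 - ½ = 4317/2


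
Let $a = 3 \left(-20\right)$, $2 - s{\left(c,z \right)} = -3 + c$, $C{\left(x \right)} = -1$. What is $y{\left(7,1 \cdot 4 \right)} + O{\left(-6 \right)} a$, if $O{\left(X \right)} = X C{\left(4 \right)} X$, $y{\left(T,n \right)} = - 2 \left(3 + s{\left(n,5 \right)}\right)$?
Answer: $2152$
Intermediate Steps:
$s{\left(c,z \right)} = 5 - c$ ($s{\left(c,z \right)} = 2 - \left(-3 + c\right) = 5 - c$)
$y{\left(T,n \right)} = -16 + 2 n$ ($y{\left(T,n \right)} = - 2 \left(3 - \left(-5 + n\right)\right) = - 2 \left(8 - n\right) = -16 + 2 n$)
$a = -60$
$O{\left(X \right)} = - X^{2}$ ($O{\left(X \right)} = X \left(-1\right) X = - X X = - X^{2}$)
$y{\left(7,1 \cdot 4 \right)} + O{\left(-6 \right)} a = \left(-16 + 2 \cdot 1 \cdot 4\right) + - \left(-6\right)^{2} \left(-60\right) = \left(-16 + 2 \cdot 4\right) + \left(-1\right) 36 \left(-60\right) = \left(-16 + 8\right) - -2160 = -8 + 2160 = 2152$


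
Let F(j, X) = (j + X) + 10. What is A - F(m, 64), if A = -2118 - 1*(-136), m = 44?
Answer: -2100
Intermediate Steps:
F(j, X) = 10 + X + j (F(j, X) = (X + j) + 10 = 10 + X + j)
A = -1982 (A = -2118 + 136 = -1982)
A - F(m, 64) = -1982 - (10 + 64 + 44) = -1982 - 1*118 = -1982 - 118 = -2100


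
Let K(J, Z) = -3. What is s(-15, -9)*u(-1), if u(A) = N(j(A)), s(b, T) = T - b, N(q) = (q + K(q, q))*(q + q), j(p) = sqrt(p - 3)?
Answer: -48 - 72*I ≈ -48.0 - 72.0*I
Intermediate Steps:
j(p) = sqrt(-3 + p)
N(q) = 2*q*(-3 + q) (N(q) = (q - 3)*(q + q) = (-3 + q)*(2*q) = 2*q*(-3 + q))
u(A) = 2*sqrt(-3 + A)*(-3 + sqrt(-3 + A))
s(-15, -9)*u(-1) = (-9 - 1*(-15))*(-6 - 6*sqrt(-3 - 1) + 2*(-1)) = (-9 + 15)*(-6 - 12*I - 2) = 6*(-6 - 12*I - 2) = 6*(-8 - 12*I) = -48 - 72*I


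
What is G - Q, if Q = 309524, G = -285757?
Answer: -595281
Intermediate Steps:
G - Q = -285757 - 1*309524 = -285757 - 309524 = -595281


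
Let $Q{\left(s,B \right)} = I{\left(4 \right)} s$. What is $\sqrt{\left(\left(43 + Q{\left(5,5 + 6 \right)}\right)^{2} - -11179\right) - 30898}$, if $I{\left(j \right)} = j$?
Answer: $15 i \sqrt{70} \approx 125.5 i$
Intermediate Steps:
$Q{\left(s,B \right)} = 4 s$
$\sqrt{\left(\left(43 + Q{\left(5,5 + 6 \right)}\right)^{2} - -11179\right) - 30898} = \sqrt{\left(\left(43 + 4 \cdot 5\right)^{2} - -11179\right) - 30898} = \sqrt{\left(\left(43 + 20\right)^{2} + 11179\right) - 30898} = \sqrt{\left(63^{2} + 11179\right) - 30898} = \sqrt{\left(3969 + 11179\right) - 30898} = \sqrt{15148 - 30898} = \sqrt{-15750} = 15 i \sqrt{70}$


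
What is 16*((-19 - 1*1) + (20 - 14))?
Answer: -224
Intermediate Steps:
16*((-19 - 1*1) + (20 - 14)) = 16*((-19 - 1) + 6) = 16*(-20 + 6) = 16*(-14) = -224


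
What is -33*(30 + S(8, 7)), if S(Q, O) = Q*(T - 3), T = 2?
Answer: -726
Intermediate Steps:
S(Q, O) = -Q (S(Q, O) = Q*(2 - 3) = Q*(-1) = -Q)
-33*(30 + S(8, 7)) = -33*(30 - 1*8) = -33*(30 - 8) = -33*22 = -726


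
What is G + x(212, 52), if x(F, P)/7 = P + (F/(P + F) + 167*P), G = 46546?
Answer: 7108439/66 ≈ 1.0770e+5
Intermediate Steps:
x(F, P) = 1176*P + 7*F/(F + P) (x(F, P) = 7*(P + (F/(P + F) + 167*P)) = 7*(P + (F/(F + P) + 167*P)) = 7*(P + (167*P + F/(F + P))) = 7*(168*P + F/(F + P)) = 1176*P + 7*F/(F + P))
G + x(212, 52) = 46546 + 7*(212 + 168*52² + 168*212*52)/(212 + 52) = 46546 + 7*(212 + 168*2704 + 1852032)/264 = 46546 + 7*(1/264)*(212 + 454272 + 1852032) = 46546 + 7*(1/264)*2306516 = 46546 + 4036403/66 = 7108439/66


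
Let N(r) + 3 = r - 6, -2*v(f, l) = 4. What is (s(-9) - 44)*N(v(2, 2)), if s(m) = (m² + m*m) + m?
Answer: -1199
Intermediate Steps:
v(f, l) = -2 (v(f, l) = -½*4 = -2)
N(r) = -9 + r (N(r) = -3 + (r - 6) = -3 + (-6 + r) = -9 + r)
s(m) = m + 2*m² (s(m) = (m² + m²) + m = 2*m² + m = m + 2*m²)
(s(-9) - 44)*N(v(2, 2)) = (-9*(1 + 2*(-9)) - 44)*(-9 - 2) = (-9*(1 - 18) - 44)*(-11) = (-9*(-17) - 44)*(-11) = (153 - 44)*(-11) = 109*(-11) = -1199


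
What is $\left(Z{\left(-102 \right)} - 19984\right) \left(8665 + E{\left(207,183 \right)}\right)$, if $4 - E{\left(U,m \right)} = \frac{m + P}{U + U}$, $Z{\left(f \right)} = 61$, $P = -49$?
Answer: $- \frac{11916716656}{69} \approx -1.7271 \cdot 10^{8}$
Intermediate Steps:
$E{\left(U,m \right)} = 4 - \frac{-49 + m}{2 U}$ ($E{\left(U,m \right)} = 4 - \frac{m - 49}{U + U} = 4 - \frac{-49 + m}{2 U}$)
$\left(Z{\left(-102 \right)} - 19984\right) \left(8665 + E{\left(207,183 \right)}\right) = \left(61 - 19984\right) \left(8665 + \frac{49 - 183 + 8 \cdot 207}{2 \cdot 207}\right) = - 19923 \left(8665 + \frac{1}{2} \cdot \frac{1}{207} \left(49 - 183 + 1656\right)\right) = - 19923 \left(8665 + \frac{1}{2} \cdot \frac{1}{207} \cdot 1522\right) = - 19923 \left(8665 + \frac{761}{207}\right) = \left(-19923\right) \frac{1794416}{207} = - \frac{11916716656}{69}$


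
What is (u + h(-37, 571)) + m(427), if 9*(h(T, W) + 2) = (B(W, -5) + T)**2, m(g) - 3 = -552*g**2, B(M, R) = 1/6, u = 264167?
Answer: -32523537719/324 ≈ -1.0038e+8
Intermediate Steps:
B(M, R) = 1/6
m(g) = 3 - 552*g**2
h(T, W) = -2 + (1/6 + T)**2/9
(u + h(-37, 571)) + m(427) = (264167 + (-2 + (1 + 6*(-37))**2/324)) + (3 - 552*427**2) = (264167 + (-2 + (1 - 222)**2/324)) + (3 - 552*182329) = (264167 + (-2 + (1/324)*(-221)**2)) + (3 - 100645608) = (264167 + (-2 + (1/324)*48841)) - 100645605 = (264167 + (-2 + 48841/324)) - 100645605 = (264167 + 48193/324) - 100645605 = 85638301/324 - 100645605 = -32523537719/324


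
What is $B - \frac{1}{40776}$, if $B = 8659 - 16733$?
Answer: $- \frac{329225425}{40776} \approx -8074.0$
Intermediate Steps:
$B = -8074$
$B - \frac{1}{40776} = -8074 - \frac{1}{40776} = - \frac{329225425}{40776}$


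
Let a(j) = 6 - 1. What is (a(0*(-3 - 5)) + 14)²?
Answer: 361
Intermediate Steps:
a(j) = 5
(a(0*(-3 - 5)) + 14)² = (5 + 14)² = 19² = 361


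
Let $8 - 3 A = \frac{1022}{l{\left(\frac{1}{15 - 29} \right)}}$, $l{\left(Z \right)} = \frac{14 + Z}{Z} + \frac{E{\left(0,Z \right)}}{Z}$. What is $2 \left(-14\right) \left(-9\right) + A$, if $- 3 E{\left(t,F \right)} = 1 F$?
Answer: $\frac{225385}{879} \approx 256.41$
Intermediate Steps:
$E{\left(t,F \right)} = - \frac{F}{3}$ ($E{\left(t,F \right)} = - \frac{1 F}{3} = - \frac{F}{3}$)
$l{\left(Z \right)} = - \frac{1}{3} + \frac{14 + Z}{Z}$ ($l{\left(Z \right)} = \frac{14 + Z}{Z} + \frac{\left(- \frac{1}{3}\right) Z}{Z} = \frac{14 + Z}{Z} - \frac{1}{3} = - \frac{1}{3} + \frac{14 + Z}{Z}$)
$A = \frac{3877}{879}$ ($A = \frac{8}{3} - \frac{1022 \frac{1}{\frac{2}{3} + \frac{14}{\frac{1}{15 - 29}}}}{3} = \frac{8}{3} - \frac{1022 \frac{1}{\frac{2}{3} + \frac{14}{\frac{1}{-14}}}}{3} = \frac{8}{3} - \frac{1022 \frac{1}{\frac{2}{3} + \frac{14}{- \frac{1}{14}}}}{3} = \frac{8}{3} - \frac{1022 \frac{1}{\frac{2}{3} + 14 \left(-14\right)}}{3} = \frac{8}{3} - \frac{1022 \frac{1}{\frac{2}{3} - 196}}{3} = \frac{8}{3} - \frac{1022 \frac{1}{- \frac{586}{3}}}{3} = \frac{8}{3} - \frac{1022 \left(- \frac{3}{586}\right)}{3} = \frac{8}{3} - - \frac{511}{293} = \frac{8}{3} + \frac{511}{293} = \frac{3877}{879} \approx 4.4107$)
$2 \left(-14\right) \left(-9\right) + A = 2 \left(-14\right) \left(-9\right) + \frac{3877}{879} = \left(-28\right) \left(-9\right) + \frac{3877}{879} = 252 + \frac{3877}{879} = \frac{225385}{879}$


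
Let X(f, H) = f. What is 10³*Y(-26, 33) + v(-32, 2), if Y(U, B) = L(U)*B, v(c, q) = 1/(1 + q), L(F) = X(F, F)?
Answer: -2573999/3 ≈ -8.5800e+5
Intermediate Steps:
L(F) = F
Y(U, B) = B*U (Y(U, B) = U*B = B*U)
10³*Y(-26, 33) + v(-32, 2) = 10³*(33*(-26)) + 1/(1 + 2) = 1000*(-858) + 1/3 = -858000 + ⅓ = -2573999/3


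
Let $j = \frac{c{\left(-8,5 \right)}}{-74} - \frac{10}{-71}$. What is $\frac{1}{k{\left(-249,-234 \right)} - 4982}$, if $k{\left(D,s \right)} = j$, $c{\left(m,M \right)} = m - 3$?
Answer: $- \frac{5254}{26173907} \approx -0.00020073$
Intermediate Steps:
$c{\left(m,M \right)} = -3 + m$
$j = \frac{1521}{5254}$ ($j = \frac{-3 - 8}{-74} - \frac{10}{-71} = \left(-11\right) \left(- \frac{1}{74}\right) - - \frac{10}{71} = \frac{11}{74} + \frac{10}{71} = \frac{1521}{5254} \approx 0.28949$)
$k{\left(D,s \right)} = \frac{1521}{5254}$
$\frac{1}{k{\left(-249,-234 \right)} - 4982} = \frac{1}{\frac{1521}{5254} - 4982} = \frac{1}{- \frac{26173907}{5254}} = - \frac{5254}{26173907}$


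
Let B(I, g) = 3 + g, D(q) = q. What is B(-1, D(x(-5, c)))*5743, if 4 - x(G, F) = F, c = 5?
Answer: 11486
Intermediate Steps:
x(G, F) = 4 - F
B(-1, D(x(-5, c)))*5743 = (3 + (4 - 1*5))*5743 = (3 + (4 - 5))*5743 = (3 - 1)*5743 = 2*5743 = 11486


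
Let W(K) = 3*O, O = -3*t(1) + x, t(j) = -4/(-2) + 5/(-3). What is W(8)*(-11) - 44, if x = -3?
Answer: 88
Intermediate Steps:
t(j) = ⅓ (t(j) = -4*(-½) + 5*(-⅓) = 2 - 5/3 = ⅓)
O = -4 (O = -3*⅓ - 3 = -1 - 3 = -4)
W(K) = -12 (W(K) = 3*(-4) = -12)
W(8)*(-11) - 44 = -12*(-11) - 44 = 132 - 44 = 88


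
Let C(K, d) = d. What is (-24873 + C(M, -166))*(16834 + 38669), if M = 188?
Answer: -1389739617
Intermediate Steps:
(-24873 + C(M, -166))*(16834 + 38669) = (-24873 - 166)*(16834 + 38669) = -25039*55503 = -1389739617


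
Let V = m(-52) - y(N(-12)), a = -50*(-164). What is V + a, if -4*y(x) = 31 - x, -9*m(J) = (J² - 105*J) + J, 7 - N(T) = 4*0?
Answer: 21914/3 ≈ 7304.7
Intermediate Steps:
N(T) = 7 (N(T) = 7 - 4*0 = 7 - 1*0 = 7 + 0 = 7)
m(J) = -J²/9 + 104*J/9 (m(J) = -((J² - 105*J) + J)/9 = -(J² - 104*J)/9 = -J²/9 + 104*J/9)
y(x) = -31/4 + x/4 (y(x) = -(31 - x)/4 = -31/4 + x/4)
a = 8200
V = -2686/3 (V = (⅑)*(-52)*(104 - 1*(-52)) - (-31/4 + (¼)*7) = (⅑)*(-52)*(104 + 52) - (-31/4 + 7/4) = (⅑)*(-52)*156 - 1*(-6) = -2704/3 + 6 = -2686/3 ≈ -895.33)
V + a = -2686/3 + 8200 = 21914/3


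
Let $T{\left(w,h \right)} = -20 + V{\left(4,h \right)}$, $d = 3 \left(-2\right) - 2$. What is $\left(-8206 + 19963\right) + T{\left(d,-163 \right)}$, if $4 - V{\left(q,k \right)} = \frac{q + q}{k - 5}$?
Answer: $\frac{246562}{21} \approx 11741.0$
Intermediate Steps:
$V{\left(q,k \right)} = 4 - \frac{2 q}{-5 + k}$ ($V{\left(q,k \right)} = 4 - \frac{q + q}{k - 5} = 4 - \frac{2 q}{-5 + k}$)
$d = -8$ ($d = -6 - 2 = -8$)
$T{\left(w,h \right)} = -20 + \frac{2 \left(-14 + 2 h\right)}{-5 + h}$ ($T{\left(w,h \right)} = -20 + \frac{2 \left(-10 - 4 + 2 h\right)}{-5 + h} = -20 + \frac{2 \left(-14 + 2 h\right)}{-5 + h}$)
$\left(-8206 + 19963\right) + T{\left(d,-163 \right)} = \left(-8206 + 19963\right) + \frac{8 \left(9 - -326\right)}{-5 - 163} = 11757 + \frac{8 \left(9 + 326\right)}{-168} = 11757 + 8 \left(- \frac{1}{168}\right) 335 = 11757 - \frac{335}{21} = \frac{246562}{21}$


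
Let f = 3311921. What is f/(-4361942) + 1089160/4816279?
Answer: -861560216403/1616025357986 ≈ -0.53314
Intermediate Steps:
f/(-4361942) + 1089160/4816279 = 3311921/(-4361942) + 1089160/4816279 = 3311921*(-1/4361942) + 1089160*(1/4816279) = -3311921/4361942 + 1089160/4816279 = -861560216403/1616025357986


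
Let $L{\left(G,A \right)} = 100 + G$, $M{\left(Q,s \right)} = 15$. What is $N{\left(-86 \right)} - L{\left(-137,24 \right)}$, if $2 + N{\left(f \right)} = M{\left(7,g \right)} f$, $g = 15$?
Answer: $-1255$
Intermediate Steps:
$N{\left(f \right)} = -2 + 15 f$
$N{\left(-86 \right)} - L{\left(-137,24 \right)} = \left(-2 + 15 \left(-86\right)\right) - \left(100 - 137\right) = \left(-2 - 1290\right) - -37 = -1292 + 37 = -1255$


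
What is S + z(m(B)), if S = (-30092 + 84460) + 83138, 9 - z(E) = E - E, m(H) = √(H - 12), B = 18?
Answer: 137515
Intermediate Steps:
m(H) = √(-12 + H)
z(E) = 9 (z(E) = 9 - (E - E) = 9 - 1*0 = 9 + 0 = 9)
S = 137506 (S = 54368 + 83138 = 137506)
S + z(m(B)) = 137506 + 9 = 137515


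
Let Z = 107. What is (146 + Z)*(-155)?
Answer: -39215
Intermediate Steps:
(146 + Z)*(-155) = (146 + 107)*(-155) = 253*(-155) = -39215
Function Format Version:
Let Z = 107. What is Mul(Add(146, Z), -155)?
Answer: -39215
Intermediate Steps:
Mul(Add(146, Z), -155) = Mul(Add(146, 107), -155) = Mul(253, -155) = -39215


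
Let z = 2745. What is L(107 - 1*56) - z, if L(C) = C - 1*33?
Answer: -2727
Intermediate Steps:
L(C) = -33 + C (L(C) = C - 33 = -33 + C)
L(107 - 1*56) - z = (-33 + (107 - 1*56)) - 1*2745 = (-33 + (107 - 56)) - 2745 = (-33 + 51) - 2745 = 18 - 2745 = -2727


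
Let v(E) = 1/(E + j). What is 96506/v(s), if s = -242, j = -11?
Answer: -24416018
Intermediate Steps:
v(E) = 1/(-11 + E) (v(E) = 1/(E - 11) = 1/(-11 + E))
96506/v(s) = 96506/(1/(-11 - 242)) = 96506/(1/(-253)) = 96506/(-1/253) = 96506*(-253) = -24416018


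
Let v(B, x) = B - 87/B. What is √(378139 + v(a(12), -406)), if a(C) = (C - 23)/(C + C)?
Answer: √6591993342/132 ≈ 615.08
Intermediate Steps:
a(C) = (-23 + C)/(2*C) (a(C) = (-23 + C)/((2*C)) = (-23 + C)*(1/(2*C)) = (-23 + C)/(2*C))
v(B, x) = B - 87/B
√(378139 + v(a(12), -406)) = √(378139 + ((½)*(-23 + 12)/12 - 87*24/(-23 + 12))) = √(378139 + ((½)*(1/12)*(-11) - 87/((½)*(1/12)*(-11)))) = √(378139 + (-11/24 - 87/(-11/24))) = √(378139 + (-11/24 - 87*(-24/11))) = √(378139 + (-11/24 + 2088/11)) = √(378139 + 49991/264) = √(99878687/264) = √6591993342/132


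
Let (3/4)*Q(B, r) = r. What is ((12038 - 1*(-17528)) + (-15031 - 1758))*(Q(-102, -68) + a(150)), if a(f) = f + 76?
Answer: 1729154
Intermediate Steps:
a(f) = 76 + f
Q(B, r) = 4*r/3
((12038 - 1*(-17528)) + (-15031 - 1758))*(Q(-102, -68) + a(150)) = ((12038 - 1*(-17528)) + (-15031 - 1758))*((4/3)*(-68) + (76 + 150)) = ((12038 + 17528) - 16789)*(-272/3 + 226) = (29566 - 16789)*(406/3) = 12777*(406/3) = 1729154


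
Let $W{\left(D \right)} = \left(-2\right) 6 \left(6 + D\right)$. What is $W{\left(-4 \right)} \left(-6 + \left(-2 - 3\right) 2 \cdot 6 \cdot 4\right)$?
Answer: $5904$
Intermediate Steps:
$W{\left(D \right)} = -72 - 12 D$ ($W{\left(D \right)} = - 12 \left(6 + D\right) = -72 - 12 D$)
$W{\left(-4 \right)} \left(-6 + \left(-2 - 3\right) 2 \cdot 6 \cdot 4\right) = \left(-72 - -48\right) \left(-6 + \left(-2 - 3\right) 2 \cdot 6 \cdot 4\right) = \left(-72 + 48\right) \left(-6 + \left(-5\right) 2 \cdot 6 \cdot 4\right) = - 24 \left(-6 + \left(-10\right) 6 \cdot 4\right) = - 24 \left(-6 - 240\right) = \left(-24\right) \left(-246\right) = 5904$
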